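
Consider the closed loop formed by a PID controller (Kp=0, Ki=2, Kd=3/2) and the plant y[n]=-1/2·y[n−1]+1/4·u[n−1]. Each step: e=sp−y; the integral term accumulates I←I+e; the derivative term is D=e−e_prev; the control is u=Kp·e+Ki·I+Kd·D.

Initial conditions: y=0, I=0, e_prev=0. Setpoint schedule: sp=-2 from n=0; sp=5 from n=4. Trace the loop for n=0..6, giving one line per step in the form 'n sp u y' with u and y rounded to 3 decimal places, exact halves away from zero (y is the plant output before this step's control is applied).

(exact arithmetic carried between steps; '≈' marks a value shown rounded to 6 d.p. or computed from one; I and e_prev carry over from the previous line; the table rounds u and y to 3 d.p., halves away from zero)
n=0: y=0, sp=-2, e=sp−y=-2; I=-2, D=e−e_prev=-2; u=0·(-2)+2·(-2)+3/2·(-2)=-7; next y=-1/2·0+1/4·(-7)=-1.75
n=1: y=-1.75, sp=-2, e=sp−y=-0.25; I=-2.25, D=e−e_prev=1.75; u=0·(-0.25)+2·(-2.25)+3/2·1.75=-1.875; next y=-1/2·(-1.75)+1/4·(-1.875)=0.40625
n=2: y=0.40625, sp=-2, e=sp−y=-2.40625; I=-4.65625, D=e−e_prev=-2.15625; u=0·(-2.40625)+2·(-4.65625)+3/2·(-2.15625)=-12.546875; next y=-1/2·0.40625+1/4·(-12.546875)≈-3.339844
n=3: y≈-3.339844, sp=-2, e=sp−y≈1.339844; I≈-3.316406, D=e−e_prev≈3.746094; u=0·1.339844+2·(-3.316406)+3/2·3.746094≈-1.013672; next y=-1/2·(-3.339844)+1/4·(-1.013672)≈1.416504
n=4: y≈1.416504, sp=5, e=sp−y≈3.583496; I≈0.267090, D=e−e_prev≈2.243652; u=0·3.583496+2·0.267090+3/2·2.243652≈3.899658; next y=-1/2·1.416504+1/4·3.899658≈0.266663
n=5: y≈0.266663, sp=5, e=sp−y≈4.733337; I≈5.000427, D=e−e_prev≈1.149841; u=0·4.733337+2·5.000427+3/2·1.149841≈11.725616; next y=-1/2·0.266663+1/4·11.725616≈2.798073
n=6: y≈2.798073, sp=5, e=sp−y≈2.201927; I≈7.202354, D=e−e_prev≈-2.531410; u=0·2.201927+2·7.202354+3/2·(-2.531410)≈10.607594; next y=-1/2·2.798073+1/4·10.607594≈1.252862

0 -2 -7.000 0.000
1 -2 -1.875 -1.750
2 -2 -12.547 0.406
3 -2 -1.014 -3.340
4 5 3.900 1.417
5 5 11.726 0.267
6 5 10.608 2.798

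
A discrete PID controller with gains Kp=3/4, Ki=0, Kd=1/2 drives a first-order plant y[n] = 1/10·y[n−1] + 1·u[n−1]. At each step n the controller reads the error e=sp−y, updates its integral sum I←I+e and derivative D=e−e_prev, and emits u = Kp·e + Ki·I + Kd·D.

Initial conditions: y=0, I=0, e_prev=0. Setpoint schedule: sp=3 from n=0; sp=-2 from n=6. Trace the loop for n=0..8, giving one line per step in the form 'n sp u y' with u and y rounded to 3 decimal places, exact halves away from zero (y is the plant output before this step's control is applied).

(exact arithmetic carried between steps; '≈' marks a value shown rounded to 6 d.p. or computed from one; I and e_prev carry over from the previous line; the table rounds u and y to 3 d.p., halves away from zero)
n=0: y=0, sp=3, e=sp−y=3; I=3, D=e−e_prev=3; u=3/4·3+0·3+1/2·3=3.75; next y=1/10·0+1·3.75=3.75
n=1: y=3.75, sp=3, e=sp−y=-0.75; I=2.25, D=e−e_prev=-3.75; u=3/4·(-0.75)+0·2.25+1/2·(-3.75)=-2.4375; next y=1/10·3.75+1·(-2.4375)=-2.0625
n=2: y=-2.0625, sp=3, e=sp−y=5.0625; I=7.3125, D=e−e_prev=5.8125; u=3/4·5.0625+0·7.3125+1/2·5.8125=6.703125; next y=1/10·(-2.0625)+1·6.703125=6.496875
n=3: y=6.496875, sp=3, e=sp−y=-3.496875; I=3.815625, D=e−e_prev=-8.559375; u=3/4·(-3.496875)+0·3.815625+1/2·(-8.559375)≈-6.902344; next y=1/10·6.496875+1·(-6.902344)≈-6.252656
n=4: y≈-6.252656, sp=3, e=sp−y≈9.252656; I≈13.068281, D=e−e_prev≈12.749531; u=3/4·9.252656+0·13.068281+1/2·12.749531≈13.314258; next y=1/10·(-6.252656)+1·13.314258≈12.688992
n=5: y≈12.688992, sp=3, e=sp−y≈-9.688992; I≈3.379289, D=e−e_prev≈-18.941648; u=3/4·(-9.688992)+0·3.379289+1/2·(-18.941648)≈-16.737568; next y=1/10·12.688992+1·(-16.737568)≈-15.468669
n=6: y≈-15.468669, sp=-2, e=sp−y≈13.468669; I≈16.847958, D=e−e_prev≈23.157661; u=3/4·13.468669+0·16.847958+1/2·23.157661≈21.680333; next y=1/10·(-15.468669)+1·21.680333≈20.133466
n=7: y≈20.133466, sp=-2, e=sp−y≈-22.133466; I≈-5.285507, D=e−e_prev≈-35.602135; u=3/4·(-22.133466)+0·(-5.285507)+1/2·(-35.602135)≈-34.401167; next y=1/10·20.133466+1·(-34.401167)≈-32.387820
n=8: y≈-32.387820, sp=-2, e=sp−y≈30.387820; I≈25.102313, D=e−e_prev≈52.521286; u=3/4·30.387820+0·25.102313+1/2·52.521286≈49.051508; next y=1/10·(-32.387820)+1·49.051508≈45.812726

0 3 3.750 0.000
1 3 -2.438 3.750
2 3 6.703 -2.063
3 3 -6.902 6.497
4 3 13.314 -6.253
5 3 -16.738 12.689
6 -2 21.680 -15.469
7 -2 -34.401 20.133
8 -2 49.052 -32.388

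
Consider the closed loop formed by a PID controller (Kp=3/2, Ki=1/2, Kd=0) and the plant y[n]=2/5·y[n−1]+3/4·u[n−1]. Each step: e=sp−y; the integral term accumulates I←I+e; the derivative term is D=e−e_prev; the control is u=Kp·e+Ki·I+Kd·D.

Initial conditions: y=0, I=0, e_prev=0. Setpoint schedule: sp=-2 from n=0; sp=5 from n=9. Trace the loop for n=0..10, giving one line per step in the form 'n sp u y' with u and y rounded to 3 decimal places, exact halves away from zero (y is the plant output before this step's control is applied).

(exact arithmetic carried between steps; '≈' marks a value shown rounded to 6 d.p. or computed from one; I and e_prev carry over from the previous line; the table rounds u and y to 3 d.p., halves away from zero)
n=0: y=0, sp=-2, e=sp−y=-2; I=-2, D=e−e_prev=-2; u=3/2·(-2)+1/2·(-2)+0·(-2)=-4; next y=2/5·0+3/4·(-4)=-3
n=1: y=-3, sp=-2, e=sp−y=1; I=-1, D=e−e_prev=3; u=3/2·1+1/2·(-1)+0·3=1; next y=2/5·(-3)+3/4·1=-0.45
n=2: y=-0.45, sp=-2, e=sp−y=-1.55; I=-2.55, D=e−e_prev=-2.55; u=3/2·(-1.55)+1/2·(-2.55)+0·(-2.55)=-3.6; next y=2/5·(-0.45)+3/4·(-3.6)=-2.88
n=3: y=-2.88, sp=-2, e=sp−y=0.88; I=-1.67, D=e−e_prev=2.43; u=3/2·0.88+1/2·(-1.67)+0·2.43=0.485; next y=2/5·(-2.88)+3/4·0.485=-0.78825
n=4: y=-0.78825, sp=-2, e=sp−y=-1.21175; I=-2.88175, D=e−e_prev=-2.09175; u=3/2·(-1.21175)+1/2·(-2.88175)+0·(-2.09175)=-3.2585; next y=2/5·(-0.78825)+3/4·(-3.2585)=-2.759175
n=5: y=-2.759175, sp=-2, e=sp−y=0.759175; I=-2.122575, D=e−e_prev=1.970925; u=3/2·0.759175+1/2·(-2.122575)+0·1.970925=0.077475; next y=2/5·(-2.759175)+3/4·0.077475≈-1.045564
n=6: y≈-1.045564, sp=-2, e=sp−y≈-0.954436; I≈-3.077011, D=e−e_prev≈-1.713611; u=3/2·(-0.954436)+1/2·(-3.077011)+0·(-1.713611)≈-2.97016; next y=2/5·(-1.045564)+3/4·(-2.97016)≈-2.645846
n=7: y≈-2.645846, sp=-2, e=sp−y≈0.645846; I≈-2.431166, D=e−e_prev≈1.600282; u=3/2·0.645846+1/2·(-2.431166)+0·1.600282≈-0.246815; next y=2/5·(-2.645846)+3/4·(-0.246815)≈-1.243449
n=8: y≈-1.243449, sp=-2, e=sp−y≈-0.756551; I≈-3.187717, D=e−e_prev≈-1.402396; u=3/2·(-0.756551)+1/2·(-3.187717)+0·(-1.402396)≈-2.728685; next y=2/5·(-1.243449)+3/4·(-2.728685)≈-2.543893
n=9: y≈-2.543893, sp=5, e=sp−y≈7.543893; I≈4.356176, D=e−e_prev≈8.300444; u=3/2·7.543893+1/2·4.356176+0·8.300444≈13.493928; next y=2/5·(-2.543893)+3/4·13.493928≈9.102889
n=10: y≈9.102889, sp=5, e=sp−y≈-4.102889; I≈0.253288, D=e−e_prev≈-11.646782; u=3/2·(-4.102889)+1/2·0.253288+0·(-11.646782)≈-6.027689; next y=2/5·9.102889+3/4·(-6.027689)≈-0.879611

0 -2 -4.000 0.000
1 -2 1.000 -3.000
2 -2 -3.600 -0.450
3 -2 0.485 -2.880
4 -2 -3.259 -0.788
5 -2 0.077 -2.759
6 -2 -2.970 -1.046
7 -2 -0.247 -2.646
8 -2 -2.729 -1.243
9 5 13.494 -2.544
10 5 -6.028 9.103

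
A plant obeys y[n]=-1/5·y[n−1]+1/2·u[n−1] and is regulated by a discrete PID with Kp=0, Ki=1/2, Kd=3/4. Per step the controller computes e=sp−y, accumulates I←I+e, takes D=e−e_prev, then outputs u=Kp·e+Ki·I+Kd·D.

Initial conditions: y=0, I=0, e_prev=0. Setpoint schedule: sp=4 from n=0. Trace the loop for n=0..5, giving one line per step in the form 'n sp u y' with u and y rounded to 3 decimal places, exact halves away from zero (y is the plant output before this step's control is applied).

0 4 5.000 0.000
1 4 0.875 2.500
2 4 6.703 -0.063
3 4 2.529 3.364
4 4 8.882 0.592
5 4 3.844 4.323

(exact arithmetic carried between steps; '≈' marks a value shown rounded to 6 d.p. or computed from one; I and e_prev carry over from the previous line; the table rounds u and y to 3 d.p., halves away from zero)
n=0: y=0, sp=4, e=sp−y=4; I=4, D=e−e_prev=4; u=0·4+1/2·4+3/4·4=5; next y=-1/5·0+1/2·5=2.5
n=1: y=2.5, sp=4, e=sp−y=1.5; I=5.5, D=e−e_prev=-2.5; u=0·1.5+1/2·5.5+3/4·(-2.5)=0.875; next y=-1/5·2.5+1/2·0.875=-0.0625
n=2: y=-0.0625, sp=4, e=sp−y=4.0625; I=9.5625, D=e−e_prev=2.5625; u=0·4.0625+1/2·9.5625+3/4·2.5625=6.703125; next y=-1/5·(-0.0625)+1/2·6.703125≈3.364063
n=3: y≈3.364063, sp=4, e=sp−y≈0.635938; I≈10.198438, D=e−e_prev≈-3.426563; u=0·0.635938+1/2·10.198438+3/4·(-3.426563)≈2.529297; next y=-1/5·3.364063+1/2·2.529297≈0.591836
n=4: y≈0.591836, sp=4, e=sp−y≈3.408164; I≈13.606602, D=e−e_prev≈2.772227; u=0·3.408164+1/2·13.606602+3/4·2.772227≈8.882471; next y=-1/5·0.591836+1/2·8.882471≈4.322868
n=5: y≈4.322868, sp=4, e=sp−y≈-0.322868; I≈13.283733, D=e−e_prev≈-3.731032; u=0·(-0.322868)+1/2·13.283733+3/4·(-3.731032)≈3.843593; next y=-1/5·4.322868+1/2·3.843593≈1.057223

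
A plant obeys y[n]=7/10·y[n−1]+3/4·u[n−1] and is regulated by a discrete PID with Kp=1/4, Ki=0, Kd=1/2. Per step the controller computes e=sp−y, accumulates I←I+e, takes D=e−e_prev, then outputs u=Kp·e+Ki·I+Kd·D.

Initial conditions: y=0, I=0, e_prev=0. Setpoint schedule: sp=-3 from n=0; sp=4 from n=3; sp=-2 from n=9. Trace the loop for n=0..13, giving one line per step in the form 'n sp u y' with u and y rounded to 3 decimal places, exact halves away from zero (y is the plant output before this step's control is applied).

0 -3 -2.250 0.000
1 -3 0.516 -1.688
2 -3 -0.998 -0.795
3 4 5.081 -1.305
4 4 -1.826 2.898
5 4 1.954 0.659
6 4 -0.116 1.927
7 4 1.017 1.262
8 4 0.396 1.646
9 -2 -3.764 1.450
10 -2 1.581 -1.808
11 -2 -1.344 -0.080
12 -2 0.258 -1.064
13 -2 -0.619 -0.551

(exact arithmetic carried between steps; '≈' marks a value shown rounded to 6 d.p. or computed from one; I and e_prev carry over from the previous line; the table rounds u and y to 3 d.p., halves away from zero)
n=0: y=0, sp=-3, e=sp−y=-3; I=-3, D=e−e_prev=-3; u=1/4·(-3)+0·(-3)+1/2·(-3)=-2.25; next y=7/10·0+3/4·(-2.25)=-1.6875
n=1: y=-1.6875, sp=-3, e=sp−y=-1.3125; I=-4.3125, D=e−e_prev=1.6875; u=1/4·(-1.3125)+0·(-4.3125)+1/2·1.6875=0.515625; next y=7/10·(-1.6875)+3/4·0.515625≈-0.794531
n=2: y≈-0.794531, sp=-3, e=sp−y≈-2.205469; I≈-6.517969, D=e−e_prev≈-0.892969; u=1/4·(-2.205469)+0·(-6.517969)+1/2·(-0.892969)≈-0.997852; next y=7/10·(-0.794531)+3/4·(-0.997852)≈-1.304561
n=3: y≈-1.304561, sp=4, e=sp−y≈5.304561; I≈-1.213408, D=e−e_prev≈7.510029; u=1/4·5.304561+0·(-1.213408)+1/2·7.510029≈5.081155; next y=7/10·(-1.304561)+3/4·5.081155≈2.897674
n=4: y≈2.897674, sp=4, e=sp−y≈1.102326; I≈-0.111082, D=e−e_prev≈-4.202234; u=1/4·1.102326+0·(-0.111082)+1/2·(-4.202234)≈-1.825536; next y=7/10·2.897674+3/4·(-1.825536)≈0.659220
n=5: y≈0.659220, sp=4, e=sp−y≈3.340780; I≈3.229698, D=e−e_prev≈2.238454; u=1/4·3.340780+0·3.229698+1/2·2.238454≈1.954422; next y=7/10·0.659220+3/4·1.954422≈1.927270
n=6: y≈1.927270, sp=4, e=sp−y≈2.072730; I≈5.302428, D=e−e_prev≈-1.268050; u=1/4·2.072730+0·5.302428+1/2·(-1.268050)≈-0.115843; next y=7/10·1.927270+3/4·(-0.115843)≈1.262207
n=7: y≈1.262207, sp=4, e=sp−y≈2.737793; I≈8.040221, D=e−e_prev≈0.665063; u=1/4·2.737793+0·8.040221+1/2·0.665063≈1.016980; next y=7/10·1.262207+3/4·1.016980≈1.646280
n=8: y≈1.646280, sp=4, e=sp−y≈2.353720; I≈10.393941, D=e−e_prev≈-0.384073; u=1/4·2.353720+0·10.393941+1/2·(-0.384073)≈0.396394; next y=7/10·1.646280+3/4·0.396394≈1.449691
n=9: y≈1.449691, sp=-2, e=sp−y≈-3.449691; I≈6.944250, D=e−e_prev≈-5.803411; u=1/4·(-3.449691)+0·6.944250+1/2·(-5.803411)≈-3.764128; next y=7/10·1.449691+3/4·(-3.764128)≈-1.808313
n=10: y≈-1.808313, sp=-2, e=sp−y≈-0.191687; I≈6.752562, D=e−e_prev≈3.258004; u=1/4·(-0.191687)+0·6.752562+1/2·3.258004≈1.581080; next y=7/10·(-1.808313)+3/4·1.581080≈-0.080009
n=11: y≈-0.080009, sp=-2, e=sp−y≈-1.919991; I≈4.832571, D=e−e_prev≈-1.728304; u=1/4·(-1.919991)+0·4.832571+1/2·(-1.728304)≈-1.344150; next y=7/10·(-0.080009)+3/4·(-1.344150)≈-1.064118
n=12: y≈-1.064118, sp=-2, e=sp−y≈-0.935882; I≈3.896689, D=e−e_prev≈0.984110; u=1/4·(-0.935882)+0·3.896689+1/2·0.984110≈0.258084; next y=7/10·(-1.064118)+3/4·0.258084≈-0.551320
n=13: y≈-0.551320, sp=-2, e=sp−y≈-1.448680; I≈2.448009, D=e−e_prev≈-0.512799; u=1/4·(-1.448680)+0·2.448009+1/2·(-0.512799)≈-0.618570; next y=7/10·(-0.551320)+3/4·(-0.618570)≈-0.849851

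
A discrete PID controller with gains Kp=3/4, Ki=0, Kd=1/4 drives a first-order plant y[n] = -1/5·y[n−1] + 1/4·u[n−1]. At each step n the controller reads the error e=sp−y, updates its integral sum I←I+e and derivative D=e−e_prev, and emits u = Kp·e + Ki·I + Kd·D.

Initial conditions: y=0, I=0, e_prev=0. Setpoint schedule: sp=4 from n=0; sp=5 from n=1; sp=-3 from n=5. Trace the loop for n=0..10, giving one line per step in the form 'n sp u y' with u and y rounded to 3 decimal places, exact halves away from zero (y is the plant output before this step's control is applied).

(exact arithmetic carried between steps; '≈' marks a value shown rounded to 6 d.p. or computed from one; I and e_prev carry over from the previous line; the table rounds u and y to 3 d.p., halves away from zero)
n=0: y=0, sp=4, e=sp−y=4; I=4, D=e−e_prev=4; u=3/4·4+0·4+1/4·4=4; next y=-1/5·0+1/4·4=1
n=1: y=1, sp=5, e=sp−y=4; I=8, D=e−e_prev=0; u=3/4·4+0·8+1/4·0=3; next y=-1/5·1+1/4·3=0.55
n=2: y=0.55, sp=5, e=sp−y=4.45; I=12.45, D=e−e_prev=0.45; u=3/4·4.45+0·12.45+1/4·0.45=3.45; next y=-1/5·0.55+1/4·3.45=0.7525
n=3: y=0.7525, sp=5, e=sp−y=4.2475; I=16.6975, D=e−e_prev=-0.2025; u=3/4·4.2475+0·16.6975+1/4·(-0.2025)=3.135; next y=-1/5·0.7525+1/4·3.135=0.63325
n=4: y=0.63325, sp=5, e=sp−y=4.36675; I=21.06425, D=e−e_prev=0.11925; u=3/4·4.36675+0·21.06425+1/4·0.11925=3.304875; next y=-1/5·0.63325+1/4·3.304875≈0.699569
n=5: y≈0.699569, sp=-3, e=sp−y≈-3.699569; I≈17.364681, D=e−e_prev≈-8.066319; u=3/4·(-3.699569)+0·17.364681+1/4·(-8.066319)≈-4.791256; next y=-1/5·0.699569+1/4·(-4.791256)≈-1.337728
n=6: y≈-1.337728, sp=-3, e=sp−y≈-1.662272; I≈15.702409, D=e−e_prev≈2.037297; u=3/4·(-1.662272)+0·15.702409+1/4·2.037297≈-0.73738; next y=-1/5·(-1.337728)+1/4·(-0.73738)≈0.083201
n=7: y≈0.083201, sp=-3, e=sp−y≈-3.083201; I≈12.619209, D=e−e_prev≈-1.420928; u=3/4·(-3.083201)+0·12.619209+1/4·(-1.420928)≈-2.667633; next y=-1/5·0.083201+1/4·(-2.667633)≈-0.683548
n=8: y≈-0.683548, sp=-3, e=sp−y≈-2.316452; I≈10.302757, D=e−e_prev≈0.766749; u=3/4·(-2.316452)+0·10.302757+1/4·0.766749≈-1.545652; next y=-1/5·(-0.683548)+1/4·(-1.545652)≈-0.249703
n=9: y≈-0.249703, sp=-3, e=sp−y≈-2.750297; I≈7.552460, D=e−e_prev≈-0.433845; u=3/4·(-2.750297)+0·7.552460+1/4·(-0.433845)≈-2.171184; next y=-1/5·(-0.249703)+1/4·(-2.171184)≈-0.492855
n=10: y≈-0.492855, sp=-3, e=sp−y≈-2.507145; I≈5.045315, D=e−e_prev≈0.243152; u=3/4·(-2.507145)+0·5.045315+1/4·0.243152≈-1.819571; next y=-1/5·(-0.492855)+1/4·(-1.819571)≈-0.356322

0 4 4.000 0.000
1 5 3.000 1.000
2 5 3.450 0.550
3 5 3.135 0.753
4 5 3.305 0.633
5 -3 -4.791 0.700
6 -3 -0.737 -1.338
7 -3 -2.668 0.083
8 -3 -1.546 -0.684
9 -3 -2.171 -0.250
10 -3 -1.820 -0.493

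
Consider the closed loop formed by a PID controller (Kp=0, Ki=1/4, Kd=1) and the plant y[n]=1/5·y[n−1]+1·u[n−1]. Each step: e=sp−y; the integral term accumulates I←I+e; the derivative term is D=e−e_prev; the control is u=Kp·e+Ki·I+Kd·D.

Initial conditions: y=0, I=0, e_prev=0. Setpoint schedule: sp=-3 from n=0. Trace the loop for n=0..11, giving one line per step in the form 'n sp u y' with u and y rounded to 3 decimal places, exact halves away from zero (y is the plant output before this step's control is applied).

0 -3 -3.750 0.000
1 -3 3.188 -3.750
2 -3 -8.109 2.438
3 -3 9.293 -7.622
4 -3 -18.849 7.769
5 -3 25.179 -17.295
6 -3 -45.080 21.720
7 -3 65.826 -40.736
8 -3 -110.215 57.678
9 -3 168.477 -98.679
10 -3 -273.236 148.741
11 -3 426.535 -243.488

(exact arithmetic carried between steps; '≈' marks a value shown rounded to 6 d.p. or computed from one; I and e_prev carry over from the previous line; the table rounds u and y to 3 d.p., halves away from zero)
n=0: y=0, sp=-3, e=sp−y=-3; I=-3, D=e−e_prev=-3; u=0·(-3)+1/4·(-3)+1·(-3)=-3.75; next y=1/5·0+1·(-3.75)=-3.75
n=1: y=-3.75, sp=-3, e=sp−y=0.75; I=-2.25, D=e−e_prev=3.75; u=0·0.75+1/4·(-2.25)+1·3.75=3.1875; next y=1/5·(-3.75)+1·3.1875=2.4375
n=2: y=2.4375, sp=-3, e=sp−y=-5.4375; I=-7.6875, D=e−e_prev=-6.1875; u=0·(-5.4375)+1/4·(-7.6875)+1·(-6.1875)=-8.109375; next y=1/5·2.4375+1·(-8.109375)=-7.621875
n=3: y=-7.621875, sp=-3, e=sp−y=4.621875; I=-3.065625, D=e−e_prev=10.059375; u=0·4.621875+1/4·(-3.065625)+1·10.059375≈9.292969; next y=1/5·(-7.621875)+1·9.292969≈7.768594
n=4: y≈7.768594, sp=-3, e=sp−y≈-10.768594; I≈-13.834219, D=e−e_prev≈-15.390469; u=0·(-10.768594)+1/4·(-13.834219)+1·(-15.390469)≈-18.849023; next y=1/5·7.768594+1·(-18.849023)≈-17.295305
n=5: y≈-17.295305, sp=-3, e=sp−y≈14.295305; I≈0.461086, D=e−e_prev≈25.063898; u=0·14.295305+1/4·0.461086+1·25.063898≈25.179170; next y=1/5·(-17.295305)+1·25.179170≈21.720109
n=6: y≈21.720109, sp=-3, e=sp−y≈-24.720109; I≈-24.259023, D=e−e_prev≈-39.015414; u=0·(-24.720109)+1/4·(-24.259023)+1·(-39.015414)≈-45.080169; next y=1/5·21.720109+1·(-45.080169)≈-40.736148
n=7: y≈-40.736148, sp=-3, e=sp−y≈37.736148; I≈13.477125, D=e−e_prev≈62.456257; u=0·37.736148+1/4·13.477125+1·62.456257≈65.825538; next y=1/5·(-40.736148)+1·65.825538≈57.678308
n=8: y≈57.678308, sp=-3, e=sp−y≈-60.678308; I≈-47.201184, D=e−e_prev≈-98.414456; u=0·(-60.678308)+1/4·(-47.201184)+1·(-98.414456)≈-110.214752; next y=1/5·57.678308+1·(-110.214752)≈-98.679090
n=9: y≈-98.679090, sp=-3, e=sp−y≈95.679090; I≈48.477906, D=e−e_prev≈156.357398; u=0·95.679090+1/4·48.477906+1·156.357398≈168.476875; next y=1/5·(-98.679090)+1·168.476875≈148.741057
n=10: y≈148.741057, sp=-3, e=sp−y≈-151.741057; I≈-103.263150, D=e−e_prev≈-247.420147; u=0·(-151.741057)+1/4·(-103.263150)+1·(-247.420147)≈-273.235935; next y=1/5·148.741057+1·(-273.235935)≈-243.487723
n=11: y≈-243.487723, sp=-3, e=sp−y≈240.487723; I≈137.224573, D=e−e_prev≈392.228780; u=0·240.487723+1/4·137.224573+1·392.228780≈426.534924; next y=1/5·(-243.487723)+1·426.534924≈377.837379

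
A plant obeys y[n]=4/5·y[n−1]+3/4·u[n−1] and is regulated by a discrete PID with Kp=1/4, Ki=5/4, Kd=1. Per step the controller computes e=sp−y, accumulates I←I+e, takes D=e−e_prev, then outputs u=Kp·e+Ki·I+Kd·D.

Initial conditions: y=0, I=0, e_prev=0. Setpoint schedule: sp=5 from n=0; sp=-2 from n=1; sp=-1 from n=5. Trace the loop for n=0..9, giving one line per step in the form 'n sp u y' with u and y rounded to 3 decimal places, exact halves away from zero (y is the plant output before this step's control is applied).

(exact arithmetic carried between steps; '≈' marks a value shown rounded to 6 d.p. or computed from one; I and e_prev carry over from the previous line; the table rounds u and y to 3 d.p., halves away from zero)
n=0: y=0, sp=5, e=sp−y=5; I=5, D=e−e_prev=5; u=1/4·5+5/4·5+1·5=12.5; next y=4/5·0+3/4·12.5=9.375
n=1: y=9.375, sp=-2, e=sp−y=-11.375; I=-6.375, D=e−e_prev=-16.375; u=1/4·(-11.375)+5/4·(-6.375)+1·(-16.375)=-27.1875; next y=4/5·9.375+3/4·(-27.1875)=-12.890625
n=2: y=-12.890625, sp=-2, e=sp−y=10.890625; I=4.515625, D=e−e_prev=22.265625; u=1/4·10.890625+5/4·4.515625+1·22.265625≈30.632813; next y=4/5·(-12.890625)+3/4·30.632813≈12.662109
n=3: y≈12.662109, sp=-2, e=sp−y≈-14.662109; I≈-10.146484, D=e−e_prev≈-25.552734; u=1/4·(-14.662109)+5/4·(-10.146484)+1·(-25.552734)≈-41.901367; next y=4/5·12.662109+3/4·(-41.901367)≈-21.296338
n=4: y≈-21.296338, sp=-2, e=sp−y≈19.296338; I≈9.149854, D=e−e_prev≈33.958447; u=1/4·19.296338+5/4·9.149854+1·33.958447≈50.219849; next y=4/5·(-21.296338)+3/4·50.219849≈20.627816
n=5: y≈20.627816, sp=-1, e=sp−y≈-21.627816; I≈-12.477963, D=e−e_prev≈-40.924154; u=1/4·(-21.627816)+5/4·(-12.477963)+1·(-40.924154)≈-61.928561; next y=4/5·20.627816+3/4·(-61.928561)≈-29.944168
n=6: y≈-29.944168, sp=-1, e=sp−y≈28.944168; I≈16.466205, D=e−e_prev≈50.571984; u=1/4·28.944168+5/4·16.466205+1·50.571984≈78.390783; next y=4/5·(-29.944168)+3/4·78.390783≈34.837753
n=7: y≈34.837753, sp=-1, e=sp−y≈-35.837753; I≈-19.371547, D=e−e_prev≈-64.781921; u=1/4·(-35.837753)+5/4·(-19.371547)+1·(-64.781921)≈-97.955793; next y=4/5·34.837753+3/4·(-97.955793)≈-45.596643
n=8: y≈-45.596643, sp=-1, e=sp−y≈44.596643; I≈25.225095, D=e−e_prev≈80.434396; u=1/4·44.596643+5/4·25.225095+1·80.434396≈123.114926; next y=4/5·(-45.596643)+3/4·123.114926≈55.858880
n=9: y≈55.858880, sp=-1, e=sp−y≈-56.858880; I≈-31.633785, D=e−e_prev≈-101.455523; u=1/4·(-56.858880)+5/4·(-31.633785)+1·(-101.455523)≈-155.212473; next y=4/5·55.858880+3/4·(-155.212473)≈-71.722251

0 5 12.500 0.000
1 -2 -27.188 9.375
2 -2 30.633 -12.891
3 -2 -41.901 12.662
4 -2 50.220 -21.296
5 -1 -61.929 20.628
6 -1 78.391 -29.944
7 -1 -97.956 34.838
8 -1 123.115 -45.597
9 -1 -155.212 55.859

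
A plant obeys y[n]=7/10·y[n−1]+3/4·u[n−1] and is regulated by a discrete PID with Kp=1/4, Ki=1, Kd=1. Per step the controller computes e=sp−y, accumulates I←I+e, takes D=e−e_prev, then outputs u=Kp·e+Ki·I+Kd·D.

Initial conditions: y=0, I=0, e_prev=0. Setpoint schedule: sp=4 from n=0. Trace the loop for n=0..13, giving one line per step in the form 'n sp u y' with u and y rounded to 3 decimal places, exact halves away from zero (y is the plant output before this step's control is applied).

(exact arithmetic carried between steps; '≈' marks a value shown rounded to 6 d.p. or computed from one; I and e_prev carry over from the previous line; the table rounds u and y to 3 d.p., halves away from zero)
n=0: y=0, sp=4, e=sp−y=4; I=4, D=e−e_prev=4; u=1/4·4+1·4+1·4=9; next y=7/10·0+3/4·9=6.75
n=1: y=6.75, sp=4, e=sp−y=-2.75; I=1.25, D=e−e_prev=-6.75; u=1/4·(-2.75)+1·1.25+1·(-6.75)=-6.1875; next y=7/10·6.75+3/4·(-6.1875)=0.084375
n=2: y=0.084375, sp=4, e=sp−y=3.915625; I=5.165625, D=e−e_prev=6.665625; u=1/4·3.915625+1·5.165625+1·6.665625≈12.810156; next y=7/10·0.084375+3/4·12.810156≈9.666680
n=3: y≈9.666680, sp=4, e=sp−y≈-5.666680; I≈-0.501055, D=e−e_prev≈-9.582305; u=1/4·(-5.666680)+1·(-0.501055)+1·(-9.582305)≈-11.500029; next y=7/10·9.666680+3/4·(-11.500029)≈-1.858346
n=4: y≈-1.858346, sp=4, e=sp−y≈5.858346; I≈5.357292, D=e−e_prev≈11.525026; u=1/4·5.858346+1·5.357292+1·11.525026≈18.346904; next y=7/10·(-1.858346)+3/4·18.346904≈12.459336
n=5: y≈12.459336, sp=4, e=sp−y≈-8.459336; I≈-3.102044, D=e−e_prev≈-14.317682; u=1/4·(-8.459336)+1·(-3.102044)+1·(-14.317682)≈-19.534560; next y=7/10·12.459336+3/4·(-19.534560)≈-5.929385
n=6: y≈-5.929385, sp=4, e=sp−y≈9.929385; I≈6.827341, D=e−e_prev≈18.388721; u=1/4·9.929385+1·6.827341+1·18.388721≈27.698408; next y=7/10·(-5.929385)+3/4·27.698408≈16.623236
n=7: y≈16.623236, sp=4, e=sp−y≈-12.623236; I≈-5.795895, D=e−e_prev≈-22.552621; u=1/4·(-12.623236)+1·(-5.795895)+1·(-22.552621)≈-31.504326; next y=7/10·16.623236+3/4·(-31.504326)≈-11.991979
n=8: y≈-11.991979, sp=4, e=sp−y≈15.991979; I≈10.196083, D=e−e_prev≈28.615215; u=1/4·15.991979+1·10.196083+1·28.615215≈42.809293; next y=7/10·(-11.991979)+3/4·42.809293≈23.712585
n=9: y≈23.712585, sp=4, e=sp−y≈-19.712585; I≈-9.516501, D=e−e_prev≈-35.704564; u=1/4·(-19.712585)+1·(-9.516501)+1·(-35.704564)≈-50.149211; next y=7/10·23.712585+3/4·(-50.149211)≈-21.013099
n=10: y≈-21.013099, sp=4, e=sp−y≈25.013099; I≈15.496598, D=e−e_prev≈44.725684; u=1/4·25.013099+1·15.496598+1·44.725684≈66.475556; next y=7/10·(-21.013099)+3/4·66.475556≈35.147498
n=11: y≈35.147498, sp=4, e=sp−y≈-31.147498; I≈-15.650900, D=e−e_prev≈-56.160597; u=1/4·(-31.147498)+1·(-15.650900)+1·(-56.160597)≈-79.598372; next y=7/10·35.147498+3/4·(-79.598372)≈-35.095530
n=12: y≈-35.095530, sp=4, e=sp−y≈39.095530; I≈23.444630, D=e−e_prev≈70.243028; u=1/4·39.095530+1·23.444630+1·70.243028≈103.461541; next y=7/10·(-35.095530)+3/4·103.461541≈53.029284
n=13: y≈53.029284, sp=4, e=sp−y≈-49.029284; I≈-25.584654, D=e−e_prev≈-88.124814; u=1/4·(-49.029284)+1·(-25.584654)+1·(-88.124814)≈-125.966790; next y=7/10·53.029284+3/4·(-125.966790)≈-57.354593

0 4 9.000 0.000
1 4 -6.188 6.750
2 4 12.810 0.084
3 4 -11.500 9.667
4 4 18.347 -1.858
5 4 -19.535 12.459
6 4 27.698 -5.929
7 4 -31.504 16.623
8 4 42.809 -11.992
9 4 -50.149 23.713
10 4 66.476 -21.013
11 4 -79.598 35.147
12 4 103.462 -35.096
13 4 -125.967 53.029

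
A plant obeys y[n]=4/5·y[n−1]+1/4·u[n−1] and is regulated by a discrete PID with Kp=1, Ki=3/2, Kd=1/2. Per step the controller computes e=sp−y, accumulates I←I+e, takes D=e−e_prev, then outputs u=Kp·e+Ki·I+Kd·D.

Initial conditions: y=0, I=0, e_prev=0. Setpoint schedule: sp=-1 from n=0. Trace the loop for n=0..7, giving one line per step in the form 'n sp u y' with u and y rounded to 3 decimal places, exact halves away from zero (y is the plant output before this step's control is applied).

0 -1 -3.000 0.000
1 -1 -1.750 -0.750
2 -1 -1.638 -1.038
3 -1 -1.119 -1.239
4 -1 -0.765 -1.271
5 -1 -0.563 -1.208
6 -1 -0.522 -1.108
7 -1 -0.583 -1.016

(exact arithmetic carried between steps; '≈' marks a value shown rounded to 6 d.p. or computed from one; I and e_prev carry over from the previous line; the table rounds u and y to 3 d.p., halves away from zero)
n=0: y=0, sp=-1, e=sp−y=-1; I=-1, D=e−e_prev=-1; u=1·(-1)+3/2·(-1)+1/2·(-1)=-3; next y=4/5·0+1/4·(-3)=-0.75
n=1: y=-0.75, sp=-1, e=sp−y=-0.25; I=-1.25, D=e−e_prev=0.75; u=1·(-0.25)+3/2·(-1.25)+1/2·0.75=-1.75; next y=4/5·(-0.75)+1/4·(-1.75)=-1.0375
n=2: y=-1.0375, sp=-1, e=sp−y=0.0375; I=-1.2125, D=e−e_prev=0.2875; u=1·0.0375+3/2·(-1.2125)+1/2·0.2875=-1.6375; next y=4/5·(-1.0375)+1/4·(-1.6375)=-1.239375
n=3: y=-1.239375, sp=-1, e=sp−y=0.239375; I=-0.973125, D=e−e_prev=0.201875; u=1·0.239375+3/2·(-0.973125)+1/2·0.201875=-1.119375; next y=4/5·(-1.239375)+1/4·(-1.119375)≈-1.271344
n=4: y≈-1.271344, sp=-1, e=sp−y≈0.271344; I≈-0.701781, D=e−e_prev≈0.031969; u=1·0.271344+3/2·(-0.701781)+1/2·0.031969≈-0.765344; next y=4/5·(-1.271344)+1/4·(-0.765344)≈-1.208411
n=5: y≈-1.208411, sp=-1, e=sp−y≈0.208411; I≈-0.493370, D=e−e_prev≈-0.062933; u=1·0.208411+3/2·(-0.493370)+1/2·(-0.062933)≈-0.563111; next y=4/5·(-1.208411)+1/4·(-0.563111)≈-1.107506
n=6: y≈-1.107506, sp=-1, e=sp−y≈0.107506; I≈-0.385864, D=e−e_prev≈-0.100904; u=1·0.107506+3/2·(-0.385864)+1/2·(-0.100904)≈-0.521741; next y=4/5·(-1.107506)+1/4·(-0.521741)≈-1.016441
n=7: y≈-1.016441, sp=-1, e=sp−y≈0.016441; I≈-0.369423, D=e−e_prev≈-0.091066; u=1·0.016441+3/2·(-0.369423)+1/2·(-0.091066)≈-0.583227; next y=4/5·(-1.016441)+1/4·(-0.583227)≈-0.958959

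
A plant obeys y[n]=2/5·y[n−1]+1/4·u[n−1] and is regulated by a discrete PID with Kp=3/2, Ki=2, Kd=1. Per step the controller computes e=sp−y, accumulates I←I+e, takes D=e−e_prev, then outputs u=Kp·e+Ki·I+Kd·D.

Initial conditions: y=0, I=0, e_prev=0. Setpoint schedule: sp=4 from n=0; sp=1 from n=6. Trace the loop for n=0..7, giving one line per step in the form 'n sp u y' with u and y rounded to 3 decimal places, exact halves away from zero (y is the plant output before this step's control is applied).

0 4 18.000 0.000
1 4 1.750 4.500
2 4 15.431 2.238
3 4 5.375 4.753
4 4 13.170 3.245
5 4 7.117 4.591
6 1 -1.831 3.615
7 1 6.785 0.989

(exact arithmetic carried between steps; '≈' marks a value shown rounded to 6 d.p. or computed from one; I and e_prev carry over from the previous line; the table rounds u and y to 3 d.p., halves away from zero)
n=0: y=0, sp=4, e=sp−y=4; I=4, D=e−e_prev=4; u=3/2·4+2·4+1·4=18; next y=2/5·0+1/4·18=4.5
n=1: y=4.5, sp=4, e=sp−y=-0.5; I=3.5, D=e−e_prev=-4.5; u=3/2·(-0.5)+2·3.5+1·(-4.5)=1.75; next y=2/5·4.5+1/4·1.75=2.2375
n=2: y=2.2375, sp=4, e=sp−y=1.7625; I=5.2625, D=e−e_prev=2.2625; u=3/2·1.7625+2·5.2625+1·2.2625=15.43125; next y=2/5·2.2375+1/4·15.43125≈4.752813
n=3: y≈4.752813, sp=4, e=sp−y≈-0.752813; I≈4.509688, D=e−e_prev≈-2.515313; u=3/2·(-0.752813)+2·4.509688+1·(-2.515313)≈5.374844; next y=2/5·4.752813+1/4·5.374844≈3.244836
n=4: y≈3.244836, sp=4, e=sp−y≈0.755164; I≈5.264852, D=e−e_prev≈1.507977; u=3/2·0.755164+2·5.264852+1·1.507977≈13.170426; next y=2/5·3.244836+1/4·13.170426≈4.590541
n=5: y≈4.590541, sp=4, e=sp−y≈-0.590541; I≈4.674311, D=e−e_prev≈-1.345705; u=3/2·(-0.590541)+2·4.674311+1·(-1.345705)≈7.117105; next y=2/5·4.590541+1/4·7.117105≈3.615493
n=6: y≈3.615493, sp=1, e=sp−y≈-2.615493; I≈2.058818, D=e−e_prev≈-2.024952; u=3/2·(-2.615493)+2·2.058818+1·(-2.024952)≈-1.830555; next y=2/5·3.615493+1/4·(-1.830555)≈0.988558
n=7: y≈0.988558, sp=1, e=sp−y≈0.011442; I≈2.070260, D=e−e_prev≈2.626934; u=3/2·0.011442+2·2.070260+1·2.626934≈6.784616; next y=2/5·0.988558+1/4·6.784616≈2.091577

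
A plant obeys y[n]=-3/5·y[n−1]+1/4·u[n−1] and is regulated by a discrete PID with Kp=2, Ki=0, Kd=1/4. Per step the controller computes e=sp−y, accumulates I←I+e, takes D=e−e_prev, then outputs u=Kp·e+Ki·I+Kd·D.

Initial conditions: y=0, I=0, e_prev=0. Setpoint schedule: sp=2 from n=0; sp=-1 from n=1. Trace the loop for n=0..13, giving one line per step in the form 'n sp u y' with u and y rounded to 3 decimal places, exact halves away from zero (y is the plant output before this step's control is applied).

(exact arithmetic carried between steps; '≈' marks a value shown rounded to 6 d.p. or computed from one; I and e_prev carry over from the previous line; the table rounds u and y to 3 d.p., halves away from zero)
n=0: y=0, sp=2, e=sp−y=2; I=2, D=e−e_prev=2; u=2·2+0·2+1/4·2=4.5; next y=-3/5·0+1/4·4.5=1.125
n=1: y=1.125, sp=-1, e=sp−y=-2.125; I=-0.125, D=e−e_prev=-4.125; u=2·(-2.125)+0·(-0.125)+1/4·(-4.125)=-5.28125; next y=-3/5·1.125+1/4·(-5.28125)≈-1.995313
n=2: y≈-1.995313, sp=-1, e=sp−y≈0.995313; I≈0.870313, D=e−e_prev≈3.120313; u=2·0.995313+0·0.870313+1/4·3.120313≈2.770703; next y=-3/5·(-1.995313)+1/4·2.770703≈1.889863
n=3: y≈1.889863, sp=-1, e=sp−y≈-2.889863; I≈-2.019551, D=e−e_prev≈-3.885176; u=2·(-2.889863)+0·(-2.019551)+1/4·(-3.885176)≈-6.751021; next y=-3/5·1.889863+1/4·(-6.751021)≈-2.821673
n=4: y≈-2.821673, sp=-1, e=sp−y≈1.821673; I≈-0.197878, D=e−e_prev≈4.711536; u=2·1.821673+0·(-0.197878)+1/4·4.711536≈4.821230; next y=-3/5·(-2.821673)+1/4·4.821230≈2.898311
n=5: y≈2.898311, sp=-1, e=sp−y≈-3.898311; I≈-4.096189, D=e−e_prev≈-5.719985; u=2·(-3.898311)+0·(-4.096189)+1/4·(-5.719985)≈-9.226619; next y=-3/5·2.898311+1/4·(-9.226619)≈-4.045642
n=6: y≈-4.045642, sp=-1, e=sp−y≈3.045642; I≈-1.050548, D=e−e_prev≈6.943953; u=2·3.045642+0·(-1.050548)+1/4·6.943953≈7.827271; next y=-3/5·(-4.045642)+1/4·7.827271≈4.384203
n=7: y≈4.384203, sp=-1, e=sp−y≈-5.384203; I≈-6.434750, D=e−e_prev≈-8.429844; u=2·(-5.384203)+0·(-6.434750)+1/4·(-8.429844)≈-12.875867; next y=-3/5·4.384203+1/4·(-12.875867)≈-5.849488
n=8: y≈-5.849488, sp=-1, e=sp−y≈4.849488; I≈-1.585262, D=e−e_prev≈10.233691; u=2·4.849488+0·(-1.585262)+1/4·10.233691≈12.257400; next y=-3/5·(-5.849488)+1/4·12.257400≈6.574043
n=9: y≈6.574043, sp=-1, e=sp−y≈-7.574043; I≈-9.159305, D=e−e_prev≈-12.423531; u=2·(-7.574043)+0·(-9.159305)+1/4·(-12.423531)≈-18.253969; next y=-3/5·6.574043+1/4·(-18.253969)≈-8.507918
n=10: y≈-8.507918, sp=-1, e=sp−y≈7.507918; I≈-1.651387, D=e−e_prev≈15.081961; u=2·7.507918+0·(-1.651387)+1/4·15.081961≈18.786326; next y=-3/5·(-8.507918)+1/4·18.786326≈9.801332
n=11: y≈9.801332, sp=-1, e=sp−y≈-10.801332; I≈-12.452719, D=e−e_prev≈-18.309250; u=2·(-10.801332)+0·(-12.452719)+1/4·(-18.309250)≈-26.179977; next y=-3/5·9.801332+1/4·(-26.179977)≈-12.425794
n=12: y≈-12.425794, sp=-1, e=sp−y≈11.425794; I≈-1.026926, D=e−e_prev≈22.227126; u=2·11.425794+0·(-1.026926)+1/4·22.227126≈28.408369; next y=-3/5·(-12.425794)+1/4·28.408369≈14.557568
n=13: y≈14.557568, sp=-1, e=sp−y≈-15.557568; I≈-16.584494, D=e−e_prev≈-26.983362; u=2·(-15.557568)+0·(-16.584494)+1/4·(-26.983362)≈-37.860977; next y=-3/5·14.557568+1/4·(-37.860977)≈-18.199785

0 2 4.500 0.000
1 -1 -5.281 1.125
2 -1 2.771 -1.995
3 -1 -6.751 1.890
4 -1 4.821 -2.822
5 -1 -9.227 2.898
6 -1 7.827 -4.046
7 -1 -12.876 4.384
8 -1 12.257 -5.849
9 -1 -18.254 6.574
10 -1 18.786 -8.508
11 -1 -26.180 9.801
12 -1 28.408 -12.426
13 -1 -37.861 14.558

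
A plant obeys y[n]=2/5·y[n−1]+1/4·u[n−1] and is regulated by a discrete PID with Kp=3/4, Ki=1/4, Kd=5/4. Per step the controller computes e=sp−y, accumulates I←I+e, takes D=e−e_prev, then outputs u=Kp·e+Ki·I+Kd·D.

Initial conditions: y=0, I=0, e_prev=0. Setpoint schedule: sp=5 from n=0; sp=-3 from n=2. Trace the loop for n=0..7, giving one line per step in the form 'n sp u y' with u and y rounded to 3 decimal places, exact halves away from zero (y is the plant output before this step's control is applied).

0 5 11.250 0.000
1 5 -0.078 2.813
2 -3 -10.175 1.105
3 -3 3.881 -2.102
4 -3 -5.373 0.130
5 -3 -0.169 -1.291
6 -3 -4.021 -0.559
7 -3 -2.208 -1.229

(exact arithmetic carried between steps; '≈' marks a value shown rounded to 6 d.p. or computed from one; I and e_prev carry over from the previous line; the table rounds u and y to 3 d.p., halves away from zero)
n=0: y=0, sp=5, e=sp−y=5; I=5, D=e−e_prev=5; u=3/4·5+1/4·5+5/4·5=11.25; next y=2/5·0+1/4·11.25=2.8125
n=1: y=2.8125, sp=5, e=sp−y=2.1875; I=7.1875, D=e−e_prev=-2.8125; u=3/4·2.1875+1/4·7.1875+5/4·(-2.8125)=-0.078125; next y=2/5·2.8125+1/4·(-0.078125)≈1.105469
n=2: y≈1.105469, sp=-3, e=sp−y≈-4.105469; I≈3.082031, D=e−e_prev≈-6.292969; u=3/4·(-4.105469)+1/4·3.082031+5/4·(-6.292969)≈-10.174805; next y=2/5·1.105469+1/4·(-10.174805)≈-2.101514
n=3: y≈-2.101514, sp=-3, e=sp−y≈-0.898486; I≈2.183545, D=e−e_prev≈3.206982; u=3/4·(-0.898486)+1/4·2.183545+5/4·3.206982≈3.880750; next y=2/5·(-2.101514)+1/4·3.880750≈0.129582
n=4: y≈0.129582, sp=-3, e=sp−y≈-3.129582; I≈-0.946037, D=e−e_prev≈-2.231096; u=3/4·(-3.129582)+1/4·(-0.946037)+5/4·(-2.231096)≈-5.372565; next y=2/5·0.129582+1/4·(-5.372565)≈-1.291309
n=5: y≈-1.291309, sp=-3, e=sp−y≈-1.708691; I≈-2.654728, D=e−e_prev≈1.420890; u=3/4·(-1.708691)+1/4·(-2.654728)+5/4·1.420890≈-0.169088; next y=2/5·(-1.291309)+1/4·(-0.169088)≈-0.558795
n=6: y≈-0.558795, sp=-3, e=sp−y≈-2.441205; I≈-5.095933, D=e−e_prev≈-0.732513; u=3/4·(-2.441205)+1/4·(-5.095933)+5/4·(-0.732513)≈-4.020528; next y=2/5·(-0.558795)+1/4·(-4.020528)≈-1.228650
n=7: y≈-1.228650, sp=-3, e=sp−y≈-1.771350; I≈-6.867283, D=e−e_prev≈0.669855; u=3/4·(-1.771350)+1/4·(-6.867283)+5/4·0.669855≈-2.208014; next y=2/5·(-1.228650)+1/4·(-2.208014)≈-1.043464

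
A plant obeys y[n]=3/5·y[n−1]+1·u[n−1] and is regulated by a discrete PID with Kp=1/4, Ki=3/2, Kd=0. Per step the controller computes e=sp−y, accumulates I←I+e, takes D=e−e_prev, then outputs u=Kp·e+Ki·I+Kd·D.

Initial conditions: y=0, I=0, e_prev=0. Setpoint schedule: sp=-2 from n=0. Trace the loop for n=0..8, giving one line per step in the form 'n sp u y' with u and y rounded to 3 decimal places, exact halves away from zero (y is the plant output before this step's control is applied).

0 -2 -3.500 0.000
1 -2 -0.375 -3.500
2 -2 0.081 -2.475
3 -2 -1.081 -1.404
4 -2 -1.066 -1.923
5 -2 -0.662 -2.220
6 -2 -0.728 -1.994
7 -2 -0.859 -1.924
8 -2 -0.816 -2.014

(exact arithmetic carried between steps; '≈' marks a value shown rounded to 6 d.p. or computed from one; I and e_prev carry over from the previous line; the table rounds u and y to 3 d.p., halves away from zero)
n=0: y=0, sp=-2, e=sp−y=-2; I=-2, D=e−e_prev=-2; u=1/4·(-2)+3/2·(-2)+0·(-2)=-3.5; next y=3/5·0+1·(-3.5)=-3.5
n=1: y=-3.5, sp=-2, e=sp−y=1.5; I=-0.5, D=e−e_prev=3.5; u=1/4·1.5+3/2·(-0.5)+0·3.5=-0.375; next y=3/5·(-3.5)+1·(-0.375)=-2.475
n=2: y=-2.475, sp=-2, e=sp−y=0.475; I=-0.025, D=e−e_prev=-1.025; u=1/4·0.475+3/2·(-0.025)+0·(-1.025)=0.08125; next y=3/5·(-2.475)+1·0.08125=-1.40375
n=3: y=-1.40375, sp=-2, e=sp−y=-0.59625; I=-0.62125, D=e−e_prev=-1.07125; u=1/4·(-0.59625)+3/2·(-0.62125)+0·(-1.07125)≈-1.080938; next y=3/5·(-1.40375)+1·(-1.080938)≈-1.923188
n=4: y≈-1.923188, sp=-2, e=sp−y≈-0.076813; I≈-0.698063, D=e−e_prev≈0.519438; u=1/4·(-0.076813)+3/2·(-0.698063)+0·0.519438≈-1.066297; next y=3/5·(-1.923188)+1·(-1.066297)≈-2.220209
n=5: y≈-2.220209, sp=-2, e=sp−y≈0.220209; I≈-0.477853, D=e−e_prev≈0.297022; u=1/4·0.220209+3/2·(-0.477853)+0·0.297022≈-0.661727; next y=3/5·(-2.220209)+1·(-0.661727)≈-1.993853
n=6: y≈-1.993853, sp=-2, e=sp−y≈-0.006147; I≈-0.484000, D=e−e_prev≈-0.226356; u=1/4·(-0.006147)+3/2·(-0.484000)+0·(-0.226356)≈-0.727537; next y=3/5·(-1.993853)+1·(-0.727537)≈-1.923849
n=7: y≈-1.923849, sp=-2, e=sp−y≈-0.076151; I≈-0.560151, D=e−e_prev≈-0.070004; u=1/4·(-0.076151)+3/2·(-0.560151)+0·(-0.070004)≈-0.859265; next y=3/5·(-1.923849)+1·(-0.859265)≈-2.013574
n=8: y≈-2.013574, sp=-2, e=sp−y≈0.013574; I≈-0.546577, D=e−e_prev≈0.089725; u=1/4·0.013574+3/2·(-0.546577)+0·0.089725≈-0.816472; next y=3/5·(-2.013574)+1·(-0.816472)≈-2.024617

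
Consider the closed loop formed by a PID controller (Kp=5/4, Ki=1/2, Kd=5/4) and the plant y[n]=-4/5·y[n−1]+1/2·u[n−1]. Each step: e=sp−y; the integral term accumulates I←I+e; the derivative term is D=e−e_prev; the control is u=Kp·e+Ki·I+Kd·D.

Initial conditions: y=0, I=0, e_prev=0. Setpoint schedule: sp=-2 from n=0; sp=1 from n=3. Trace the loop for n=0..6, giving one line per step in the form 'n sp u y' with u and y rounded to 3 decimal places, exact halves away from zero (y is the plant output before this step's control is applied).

0 -2 -6.000 0.000
1 -2 4.500 -3.000
2 -2 -21.700 4.650
3 1 51.198 -14.570
4 1 -124.267 37.255
5 1 309.963 -91.937
6 1 -766.463 228.531

(exact arithmetic carried between steps; '≈' marks a value shown rounded to 6 d.p. or computed from one; I and e_prev carry over from the previous line; the table rounds u and y to 3 d.p., halves away from zero)
n=0: y=0, sp=-2, e=sp−y=-2; I=-2, D=e−e_prev=-2; u=5/4·(-2)+1/2·(-2)+5/4·(-2)=-6; next y=-4/5·0+1/2·(-6)=-3
n=1: y=-3, sp=-2, e=sp−y=1; I=-1, D=e−e_prev=3; u=5/4·1+1/2·(-1)+5/4·3=4.5; next y=-4/5·(-3)+1/2·4.5=4.65
n=2: y=4.65, sp=-2, e=sp−y=-6.65; I=-7.65, D=e−e_prev=-7.65; u=5/4·(-6.65)+1/2·(-7.65)+5/4·(-7.65)=-21.7; next y=-4/5·4.65+1/2·(-21.7)=-14.57
n=3: y=-14.57, sp=1, e=sp−y=15.57; I=7.92, D=e−e_prev=22.22; u=5/4·15.57+1/2·7.92+5/4·22.22=51.1975; next y=-4/5·(-14.57)+1/2·51.1975=37.25475
n=4: y=37.25475, sp=1, e=sp−y=-36.25475; I=-28.33475, D=e−e_prev=-51.82475; u=5/4·(-36.25475)+1/2·(-28.33475)+5/4·(-51.82475)=-124.26675; next y=-4/5·37.25475+1/2·(-124.26675)=-91.937175
n=5: y=-91.937175, sp=1, e=sp−y=92.937175; I=64.602425, D=e−e_prev=129.191925; u=5/4·92.937175+1/2·64.602425+5/4·129.191925≈309.962588; next y=-4/5·(-91.937175)+1/2·309.962588≈228.531034
n=6: y≈228.531034, sp=1, e=sp−y≈-227.531034; I≈-162.928609, D=e−e_prev≈-320.468209; u=5/4·(-227.531034)+1/2·(-162.928609)+5/4·(-320.468209)≈-766.463358; next y=-4/5·228.531034+1/2·(-766.463358)≈-566.056506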